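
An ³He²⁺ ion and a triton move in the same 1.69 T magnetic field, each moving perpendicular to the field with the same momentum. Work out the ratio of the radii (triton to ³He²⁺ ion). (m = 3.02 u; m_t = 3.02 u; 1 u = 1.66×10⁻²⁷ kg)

r = p/(qB) ⇒ at equal p, r ∝ 1/q.
r_{triton}/r_{³He²⁺ ion} = 2.00.

ratio ≈ 2.00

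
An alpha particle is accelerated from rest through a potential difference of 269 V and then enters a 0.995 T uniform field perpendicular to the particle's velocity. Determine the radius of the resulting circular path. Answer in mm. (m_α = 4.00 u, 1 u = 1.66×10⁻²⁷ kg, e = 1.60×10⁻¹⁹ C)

The kinetic energy gained is K = qV = (2×1.60×10^-19)(269) = 8.61×10^-17 J.
v = √(2K/m) = 1.61×10^5 m/s.
r = mv/(qB) = (6.64×10^-27)(1.61×10^5) / [(2×1.60×10^-19)(0.995)] = 3.36×10^-3 m.

r ≈ 3.36 mm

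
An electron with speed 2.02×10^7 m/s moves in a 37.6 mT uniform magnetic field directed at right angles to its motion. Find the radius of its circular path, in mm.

r ≈ 3.06 mm

The magnetic force provides the centripetal force: qvB = mv²/r, so r = mv/(qB).
r = (9.11×10^-31 kg)(2.02×10^7 m/s) / [(1×1.60×10^-19 C)(0.0376 T)] = 3.06×10^-3 m.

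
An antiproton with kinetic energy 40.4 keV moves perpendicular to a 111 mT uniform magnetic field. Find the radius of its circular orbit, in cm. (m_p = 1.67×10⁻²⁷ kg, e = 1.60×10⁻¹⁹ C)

Convert the energy: K = 40.4 keV = 6.46×10^-15 J.
v = √(2K/m) = √(2·6.46×10^-15/1.67×10^-27) = 2.78×10^6 m/s.
r = mv/(qB) = (1.67×10^-27)(2.78×10^6) / [(1×1.60×10^-19)(0.111)] = 0.262 m.

r ≈ 26.2 cm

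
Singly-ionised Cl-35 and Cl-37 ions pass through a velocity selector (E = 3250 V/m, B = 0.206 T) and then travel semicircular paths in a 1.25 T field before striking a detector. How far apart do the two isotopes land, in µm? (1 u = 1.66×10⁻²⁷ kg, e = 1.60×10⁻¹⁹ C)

Both emerge at v = E/B₁ = 1.58×10^4 m/s.
r = mv/(qB₂), so r₁ = 4.583×10^-3 m and r₂ = 4.845×10^-3 m, giving Δr = 2.62×10^-4 m.
After a semicircle each ion lands a diameter 2r from the entry slit, so the separation is 2Δr = 5.24×10^-4 m.

Δd ≈ 524 µm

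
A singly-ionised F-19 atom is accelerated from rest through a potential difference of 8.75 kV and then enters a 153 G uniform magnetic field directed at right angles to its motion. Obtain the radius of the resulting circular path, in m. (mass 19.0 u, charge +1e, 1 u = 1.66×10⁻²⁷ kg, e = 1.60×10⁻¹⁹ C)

The kinetic energy gained is K = qV = (1×1.60×10^-19)(8750) = 1.40×10^-15 J.
v = √(2K/m) = 2.98×10^5 m/s.
r = mv/(qB) = (3.15×10^-26)(2.98×10^5) / [(1×1.60×10^-19)(0.0153)] = 3.84 m.

r ≈ 3.84 m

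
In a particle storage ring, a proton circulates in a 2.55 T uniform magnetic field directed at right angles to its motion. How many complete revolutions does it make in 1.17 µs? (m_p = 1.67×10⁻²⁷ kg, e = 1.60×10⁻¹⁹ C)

N = 45

T = 2πm/(qB) = 2π(1.67×10^-27) / [(1×1.60×10^-19)(2.55)] = 2.5718×10^-8 s.
N = t/T = 1.17×10^-6 / 2.5718×10^-8 ≈ 45.49, so 45 complete revolutions.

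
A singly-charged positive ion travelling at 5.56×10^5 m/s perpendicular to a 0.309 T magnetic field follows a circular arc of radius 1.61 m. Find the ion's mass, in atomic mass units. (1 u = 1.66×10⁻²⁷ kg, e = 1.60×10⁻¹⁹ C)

m ≈ 86.2 u

qvB = mv²/r ⇒ m = qBr/v.
m = (1×1.60×10^-19)(0.309)(1.61) / (5.56×10^5) = 1.43×10^-25 kg = 86.2 u.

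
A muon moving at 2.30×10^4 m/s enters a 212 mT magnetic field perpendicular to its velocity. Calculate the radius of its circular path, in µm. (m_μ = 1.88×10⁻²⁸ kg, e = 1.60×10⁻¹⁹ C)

r ≈ 127 µm

The magnetic force provides the centripetal force: qvB = mv²/r, so r = mv/(qB).
r = (1.88×10^-28 kg)(2.30×10^4 m/s) / [(1×1.60×10^-19 C)(0.212 T)] = 1.27×10^-4 m.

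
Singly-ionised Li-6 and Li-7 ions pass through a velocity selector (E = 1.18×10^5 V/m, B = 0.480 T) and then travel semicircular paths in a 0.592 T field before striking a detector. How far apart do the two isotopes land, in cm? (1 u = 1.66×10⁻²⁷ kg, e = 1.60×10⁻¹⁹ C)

Δd ≈ 0.862 cm

Both emerge at v = E/B₁ = 2.46×10^5 m/s.
r = mv/(qB₂), so r₁ = 0.02585 m and r₂ = 0.03016 m, giving Δr = 4.31×10^-3 m.
After a semicircle each ion lands a diameter 2r from the entry slit, so the separation is 2Δr = 8.62×10^-3 m.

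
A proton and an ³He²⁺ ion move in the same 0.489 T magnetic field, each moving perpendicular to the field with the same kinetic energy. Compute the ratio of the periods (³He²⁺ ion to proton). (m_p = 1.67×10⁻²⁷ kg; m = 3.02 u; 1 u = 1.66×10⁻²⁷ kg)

ratio ≈ 1.50

T = 2πm/(qB) is independent of speed, so T₂/T₁ = (m₂/q₂)/(m₁/q₁).
T_{³He²⁺ ion}/T_{proton} = (5.01×10^-27/2e) / (1.67×10^-27/1e) = 1.50.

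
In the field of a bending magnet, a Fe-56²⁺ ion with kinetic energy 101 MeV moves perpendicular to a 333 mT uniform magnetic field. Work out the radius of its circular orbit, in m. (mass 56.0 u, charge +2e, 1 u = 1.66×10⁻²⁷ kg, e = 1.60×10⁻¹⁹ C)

r ≈ 16.3 m

Convert the energy: K = 101 MeV = 1.62×10^-11 J.
v = √(2K/m) = √(2·1.62×10^-11/9.30×10^-26) = 1.86×10^7 m/s.
r = mv/(qB) = (9.30×10^-26)(1.86×10^7) / [(2×1.60×10^-19)(0.333)] = 16.3 m.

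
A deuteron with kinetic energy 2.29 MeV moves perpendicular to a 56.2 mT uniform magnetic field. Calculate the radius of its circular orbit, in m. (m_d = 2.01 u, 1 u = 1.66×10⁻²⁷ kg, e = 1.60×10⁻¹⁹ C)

r ≈ 5.50 m

Convert the energy: K = 2.29 MeV = 3.66×10^-13 J.
v = √(2K/m) = √(2·3.66×10^-13/3.34×10^-27) = 1.48×10^7 m/s.
r = mv/(qB) = (3.34×10^-27)(1.48×10^7) / [(1×1.60×10^-19)(0.0562)] = 5.50 m.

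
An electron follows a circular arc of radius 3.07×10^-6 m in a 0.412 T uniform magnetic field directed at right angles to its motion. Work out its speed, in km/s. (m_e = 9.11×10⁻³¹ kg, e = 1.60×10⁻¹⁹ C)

From qvB = mv²/r, v = qBr/m.
v = (1×1.60×10^-19)(0.412)(3.07×10^-6) / (9.11×10^-31) = 2.22×10^5 m/s.

v ≈ 222 km/s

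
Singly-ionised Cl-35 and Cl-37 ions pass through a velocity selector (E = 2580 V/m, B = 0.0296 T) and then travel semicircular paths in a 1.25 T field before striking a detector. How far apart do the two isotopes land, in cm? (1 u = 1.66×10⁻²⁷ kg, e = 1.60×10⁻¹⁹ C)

Both emerge at v = E/B₁ = 8.72×10^4 m/s.
r = mv/(qB₂), so r₁ = 0.02532 m and r₂ = 0.02677 m, giving Δr = 1.45×10^-3 m.
After a semicircle each ion lands a diameter 2r from the entry slit, so the separation is 2Δr = 2.89×10^-3 m.

Δd ≈ 0.289 cm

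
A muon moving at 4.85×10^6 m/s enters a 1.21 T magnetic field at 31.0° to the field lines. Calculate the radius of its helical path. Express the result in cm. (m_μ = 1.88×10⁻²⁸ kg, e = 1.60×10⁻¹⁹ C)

r ≈ 0.243 cm

Only the perpendicular component v⊥ = v sin31.0° = 2.50×10^6 m/s is bent by the field.
r = m v⊥ /(qB) = (1.88×10^-28)(2.50×10^6) / [(1×1.60×10^-19)(1.21)] = 2.43×10^-3 m.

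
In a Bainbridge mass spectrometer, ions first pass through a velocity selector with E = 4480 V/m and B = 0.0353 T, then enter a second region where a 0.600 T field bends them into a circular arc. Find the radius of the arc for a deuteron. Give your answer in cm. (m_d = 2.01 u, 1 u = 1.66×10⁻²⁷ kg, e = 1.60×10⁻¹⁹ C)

r ≈ 0.441 cm

The selector passes v = E/B = 4480/0.0353 = 1.27×10^5 m/s.
In the deflection region, r = mv/(qB₂) = (3.34×10^-27)(1.27×10^5) / [(1×1.60×10^-19)(0.600)] = 4.41×10^-3 m.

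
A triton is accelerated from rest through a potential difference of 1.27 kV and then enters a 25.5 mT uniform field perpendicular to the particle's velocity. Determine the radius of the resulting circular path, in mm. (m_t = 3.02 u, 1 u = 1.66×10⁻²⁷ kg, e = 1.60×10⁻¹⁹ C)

The kinetic energy gained is K = qV = (1×1.60×10^-19)(1270) = 2.03×10^-16 J.
v = √(2K/m) = 2.85×10^5 m/s.
r = mv/(qB) = (5.01×10^-27)(2.85×10^5) / [(1×1.60×10^-19)(0.0255)] = 0.350 m.

r ≈ 350 mm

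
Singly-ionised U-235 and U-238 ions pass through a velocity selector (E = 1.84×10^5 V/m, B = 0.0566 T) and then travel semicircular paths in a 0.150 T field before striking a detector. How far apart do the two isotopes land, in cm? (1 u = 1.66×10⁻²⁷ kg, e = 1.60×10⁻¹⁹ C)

Δd ≈ 135 cm

Both emerge at v = E/B₁ = 3.25×10^6 m/s.
r = mv/(qB₂), so r₁ = 52.840 m and r₂ = 53.515 m, giving Δr = 0.675 m.
After a semicircle each ion lands a diameter 2r from the entry slit, so the separation is 2Δr = 1.35 m.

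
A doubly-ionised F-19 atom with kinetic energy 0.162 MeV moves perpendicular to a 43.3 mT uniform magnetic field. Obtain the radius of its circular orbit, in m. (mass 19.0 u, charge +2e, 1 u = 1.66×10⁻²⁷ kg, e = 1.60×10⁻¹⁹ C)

r ≈ 2.92 m

Convert the energy: K = 0.162 MeV = 2.59×10^-14 J.
v = √(2K/m) = √(2·2.59×10^-14/3.15×10^-26) = 1.28×10^6 m/s.
r = mv/(qB) = (3.15×10^-26)(1.28×10^6) / [(2×1.60×10^-19)(0.0433)] = 2.92 m.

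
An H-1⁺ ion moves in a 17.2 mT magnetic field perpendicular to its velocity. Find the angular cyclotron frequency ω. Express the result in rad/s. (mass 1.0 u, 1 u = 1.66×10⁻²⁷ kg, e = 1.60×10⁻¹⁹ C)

ω = qB/m = (1×1.60×10^-19)(0.0172) / (1.66×10^-27) = 1.66×10^6 rad/s.

ω ≈ 1.66×10^6 rad/s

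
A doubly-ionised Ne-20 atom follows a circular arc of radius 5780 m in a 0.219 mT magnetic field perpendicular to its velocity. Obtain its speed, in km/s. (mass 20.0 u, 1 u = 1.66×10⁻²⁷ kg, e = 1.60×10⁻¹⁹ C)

v ≈ 12200 km/s

From qvB = mv²/r, v = qBr/m.
v = (2×1.60×10^-19)(2.19×10^-4)(5780) / (3.32×10^-26) = 1.22×10^7 m/s.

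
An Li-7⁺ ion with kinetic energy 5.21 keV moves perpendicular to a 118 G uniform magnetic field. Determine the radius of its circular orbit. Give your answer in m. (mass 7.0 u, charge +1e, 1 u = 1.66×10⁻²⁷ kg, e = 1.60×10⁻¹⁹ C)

r ≈ 2.33 m

Convert the energy: K = 5.21 keV = 8.34×10^-16 J.
v = √(2K/m) = √(2·8.34×10^-16/1.16×10^-26) = 3.79×10^5 m/s.
r = mv/(qB) = (1.16×10^-26)(3.79×10^5) / [(1×1.60×10^-19)(0.0118)] = 2.33 m.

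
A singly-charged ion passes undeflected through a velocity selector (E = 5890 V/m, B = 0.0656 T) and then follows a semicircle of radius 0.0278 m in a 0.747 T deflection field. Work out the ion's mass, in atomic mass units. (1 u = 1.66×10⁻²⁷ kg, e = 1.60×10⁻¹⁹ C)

m ≈ 22.3 u

v = E/B₁ = 8.98×10^4 m/s.
From r = mv/(qB₂), m = qB₂r/v = (1×1.60×10^-19)(0.747)(0.0278) / (8.98×10^4) = 3.70×10^-26 kg.
In atomic mass units: m = 3.70×10^-26 / 1.66×10^-27 = 22.3 u.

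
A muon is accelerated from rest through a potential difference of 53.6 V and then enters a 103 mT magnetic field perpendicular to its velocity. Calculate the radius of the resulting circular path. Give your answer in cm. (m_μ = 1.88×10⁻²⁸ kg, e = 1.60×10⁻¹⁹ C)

r ≈ 0.345 cm

The kinetic energy gained is K = qV = (1×1.60×10^-19)(53.6) = 8.58×10^-18 J.
v = √(2K/m) = 3.02×10^5 m/s.
r = mv/(qB) = (1.88×10^-28)(3.02×10^5) / [(1×1.60×10^-19)(0.103)] = 3.45×10^-3 m.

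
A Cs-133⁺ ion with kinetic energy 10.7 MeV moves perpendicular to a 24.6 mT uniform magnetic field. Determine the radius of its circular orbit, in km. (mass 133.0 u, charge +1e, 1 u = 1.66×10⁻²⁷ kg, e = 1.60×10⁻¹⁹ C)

Convert the energy: K = 10.7 MeV = 1.71×10^-12 J.
v = √(2K/m) = √(2·1.71×10^-12/2.21×10^-25) = 3.94×10^6 m/s.
r = mv/(qB) = (2.21×10^-25)(3.94×10^6) / [(1×1.60×10^-19)(0.0246)] = 221 m.

r ≈ 0.221 km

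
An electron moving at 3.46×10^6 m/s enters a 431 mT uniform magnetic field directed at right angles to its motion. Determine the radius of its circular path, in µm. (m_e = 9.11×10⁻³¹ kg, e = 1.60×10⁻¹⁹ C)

The magnetic force provides the centripetal force: qvB = mv²/r, so r = mv/(qB).
r = (9.11×10^-31 kg)(3.46×10^6 m/s) / [(1×1.60×10^-19 C)(0.431 T)] = 4.57×10^-5 m.

r ≈ 45.7 µm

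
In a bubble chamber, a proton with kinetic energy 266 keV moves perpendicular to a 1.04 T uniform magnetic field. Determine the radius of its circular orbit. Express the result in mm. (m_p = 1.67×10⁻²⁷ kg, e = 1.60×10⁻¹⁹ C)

r ≈ 71.7 mm

Convert the energy: K = 266 keV = 4.26×10^-14 J.
v = √(2K/m) = √(2·4.26×10^-14/1.67×10^-27) = 7.14×10^6 m/s.
r = mv/(qB) = (1.67×10^-27)(7.14×10^6) / [(1×1.60×10^-19)(1.04)] = 0.0717 m.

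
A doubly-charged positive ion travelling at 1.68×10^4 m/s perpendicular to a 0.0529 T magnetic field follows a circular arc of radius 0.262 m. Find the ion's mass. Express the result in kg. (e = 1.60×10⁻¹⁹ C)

m ≈ 2.64×10^-25 kg

qvB = mv²/r ⇒ m = qBr/v.
m = (2×1.60×10^-19)(0.0529)(0.262) / (1.68×10^4) = 2.64×10^-25 kg.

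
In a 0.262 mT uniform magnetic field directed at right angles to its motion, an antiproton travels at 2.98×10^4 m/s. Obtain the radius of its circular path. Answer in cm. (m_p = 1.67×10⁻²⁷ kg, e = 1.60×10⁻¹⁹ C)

r ≈ 119 cm

The magnetic force provides the centripetal force: qvB = mv²/r, so r = mv/(qB).
r = (1.67×10^-27 kg)(2.98×10^4 m/s) / [(1×1.60×10^-19 C)(2.62×10^-4 T)] = 1.19 m.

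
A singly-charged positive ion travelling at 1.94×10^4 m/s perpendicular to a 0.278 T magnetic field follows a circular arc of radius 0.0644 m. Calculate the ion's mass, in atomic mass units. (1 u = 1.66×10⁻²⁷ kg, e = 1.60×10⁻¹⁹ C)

qvB = mv²/r ⇒ m = qBr/v.
m = (1×1.60×10^-19)(0.278)(0.0644) / (1.94×10^4) = 1.48×10^-25 kg = 88.9 u.

m ≈ 88.9 u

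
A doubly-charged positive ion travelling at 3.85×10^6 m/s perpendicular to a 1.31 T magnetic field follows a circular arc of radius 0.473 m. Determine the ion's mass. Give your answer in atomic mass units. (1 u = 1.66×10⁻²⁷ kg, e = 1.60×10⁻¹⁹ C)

m ≈ 31.0 u

qvB = mv²/r ⇒ m = qBr/v.
m = (2×1.60×10^-19)(1.31)(0.473) / (3.85×10^6) = 5.15×10^-26 kg = 31.0 u.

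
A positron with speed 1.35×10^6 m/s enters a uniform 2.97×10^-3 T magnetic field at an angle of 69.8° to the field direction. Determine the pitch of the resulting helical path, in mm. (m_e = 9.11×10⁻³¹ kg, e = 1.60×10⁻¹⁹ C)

pitch ≈ 5.62 mm

The velocity component along B is v∥ = v cos69.8° = 4.66×10^5 m/s.
The cyclotron period T = 2πm/(qB) = 1.20×10^-8 s is set by m, q, B alone.
Pitch = v∥·T = (4.66×10^5)(1.20×10^-8) = 5.62×10^-3 m.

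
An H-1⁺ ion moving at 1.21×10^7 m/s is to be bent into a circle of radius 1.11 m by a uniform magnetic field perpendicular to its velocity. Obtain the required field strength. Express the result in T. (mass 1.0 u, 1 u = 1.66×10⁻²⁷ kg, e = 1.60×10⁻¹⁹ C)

qvB = mv²/r gives B = mv/(qr).
B = (1.66×10^-27)(1.21×10^7) / [(1×1.60×10^-19)(1.11)] = 0.113 T.

B ≈ 0.113 T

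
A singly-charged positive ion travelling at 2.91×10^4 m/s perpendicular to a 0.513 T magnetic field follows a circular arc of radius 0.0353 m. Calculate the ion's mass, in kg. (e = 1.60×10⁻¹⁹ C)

qvB = mv²/r ⇒ m = qBr/v.
m = (1×1.60×10^-19)(0.513)(0.0353) / (2.91×10^4) = 9.96×10^-26 kg.

m ≈ 9.96×10^-26 kg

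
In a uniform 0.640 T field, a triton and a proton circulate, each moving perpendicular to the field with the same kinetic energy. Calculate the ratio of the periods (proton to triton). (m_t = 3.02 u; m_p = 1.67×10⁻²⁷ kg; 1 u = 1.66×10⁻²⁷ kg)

T = 2πm/(qB) is independent of speed, so T₂/T₁ = (m₂/q₂)/(m₁/q₁).
T_{proton}/T_{triton} = (1.67×10^-27/1e) / (5.01×10^-27/1e) = 0.333.

ratio ≈ 0.333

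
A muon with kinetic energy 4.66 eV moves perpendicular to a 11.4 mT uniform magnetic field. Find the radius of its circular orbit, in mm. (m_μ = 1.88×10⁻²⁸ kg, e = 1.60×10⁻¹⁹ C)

r ≈ 9.18 mm

Convert the energy: K = 4.66 eV = 7.46×10^-19 J.
v = √(2K/m) = √(2·7.46×10^-19/1.88×10^-28) = 8.91×10^4 m/s.
r = mv/(qB) = (1.88×10^-28)(8.91×10^4) / [(1×1.60×10^-19)(0.0114)] = 9.18×10^-3 m.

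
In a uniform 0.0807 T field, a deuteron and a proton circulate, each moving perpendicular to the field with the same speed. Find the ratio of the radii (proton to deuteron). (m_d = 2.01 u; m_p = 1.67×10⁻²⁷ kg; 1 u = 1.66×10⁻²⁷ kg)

ratio ≈ 0.501

r = mv/(qB) ⇒ at equal v, r ∝ m/q.
r_{proton}/r_{deuteron} = 0.501.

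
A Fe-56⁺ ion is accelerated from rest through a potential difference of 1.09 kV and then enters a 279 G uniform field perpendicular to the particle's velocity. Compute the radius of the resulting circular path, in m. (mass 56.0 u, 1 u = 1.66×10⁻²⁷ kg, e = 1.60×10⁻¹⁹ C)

r ≈ 1.28 m

The kinetic energy gained is K = qV = (1×1.60×10^-19)(1090) = 1.74×10^-16 J.
v = √(2K/m) = 6.13×10^4 m/s.
r = mv/(qB) = (9.30×10^-26)(6.13×10^4) / [(1×1.60×10^-19)(0.0279)] = 1.28 m.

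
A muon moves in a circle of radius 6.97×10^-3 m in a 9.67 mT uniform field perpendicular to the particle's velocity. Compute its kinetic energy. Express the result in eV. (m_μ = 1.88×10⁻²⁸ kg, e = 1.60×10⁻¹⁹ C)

K ≈ 1.93 eV

v = qBr/m = (1×1.60×10^-19)(9.67×10^-3)(6.97×10^-3) / (1.88×10^-28) = 5.74×10^4 m/s.
K = ½mv² = 0.5·(1.88×10^-28)·(5.74×10^4)² = 3.09×10^-19 J = 1.93 eV.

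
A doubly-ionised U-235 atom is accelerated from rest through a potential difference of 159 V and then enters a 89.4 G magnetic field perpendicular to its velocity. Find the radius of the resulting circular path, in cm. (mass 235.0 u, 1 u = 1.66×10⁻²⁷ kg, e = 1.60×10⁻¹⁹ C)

The kinetic energy gained is K = qV = (2×1.60×10^-19)(159) = 5.09×10^-17 J.
v = √(2K/m) = 1.62×10^4 m/s.
r = mv/(qB) = (3.90×10^-25)(1.62×10^4) / [(2×1.60×10^-19)(8.94×10^-3)] = 2.20 m.

r ≈ 220 cm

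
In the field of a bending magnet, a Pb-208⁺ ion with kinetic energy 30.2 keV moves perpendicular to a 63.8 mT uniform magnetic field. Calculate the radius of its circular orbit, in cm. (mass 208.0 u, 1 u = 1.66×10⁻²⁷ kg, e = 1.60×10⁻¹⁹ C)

r ≈ 566 cm

Convert the energy: K = 30.2 keV = 4.83×10^-15 J.
v = √(2K/m) = √(2·4.83×10^-15/3.45×10^-25) = 1.67×10^5 m/s.
r = mv/(qB) = (3.45×10^-25)(1.67×10^5) / [(1×1.60×10^-19)(0.0638)] = 5.66 m.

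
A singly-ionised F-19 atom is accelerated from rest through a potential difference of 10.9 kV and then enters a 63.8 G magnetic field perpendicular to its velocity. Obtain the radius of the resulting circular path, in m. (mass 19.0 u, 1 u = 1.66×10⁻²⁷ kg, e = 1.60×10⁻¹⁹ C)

r ≈ 10.3 m

The kinetic energy gained is K = qV = (1×1.60×10^-19)(1.09×10^4) = 1.74×10^-15 J.
v = √(2K/m) = 3.33×10^5 m/s.
r = mv/(qB) = (3.15×10^-26)(3.33×10^5) / [(1×1.60×10^-19)(6.38×10^-3)] = 10.3 m.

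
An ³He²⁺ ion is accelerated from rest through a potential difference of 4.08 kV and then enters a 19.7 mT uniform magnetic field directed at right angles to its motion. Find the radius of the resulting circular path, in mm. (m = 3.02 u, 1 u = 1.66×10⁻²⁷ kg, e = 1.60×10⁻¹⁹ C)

The kinetic energy gained is K = qV = (2×1.60×10^-19)(4080) = 1.31×10^-15 J.
v = √(2K/m) = 7.22×10^5 m/s.
r = mv/(qB) = (5.01×10^-27)(7.22×10^5) / [(2×1.60×10^-19)(0.0197)] = 0.574 m.

r ≈ 574 mm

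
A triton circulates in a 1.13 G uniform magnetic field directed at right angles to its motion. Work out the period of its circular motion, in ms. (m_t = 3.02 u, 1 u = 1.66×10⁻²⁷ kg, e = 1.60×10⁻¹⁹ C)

T ≈ 1.74 ms

The cyclotron period is independent of speed: T = 2πm/(qB).
T = 2π(5.01×10^-27) / [(1×1.60×10^-19)(1.13×10^-4)] = 1.74×10^-3 s.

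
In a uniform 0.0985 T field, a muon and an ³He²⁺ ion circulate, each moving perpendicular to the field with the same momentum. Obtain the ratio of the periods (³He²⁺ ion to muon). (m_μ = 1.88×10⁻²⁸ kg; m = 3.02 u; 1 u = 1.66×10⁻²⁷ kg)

T = 2πm/(qB) is independent of speed, so T₂/T₁ = (m₂/q₂)/(m₁/q₁).
T_{³He²⁺ ion}/T_{muon} = (5.01×10^-27/2e) / (1.88×10^-28/1e) = 13.3.

ratio ≈ 13.3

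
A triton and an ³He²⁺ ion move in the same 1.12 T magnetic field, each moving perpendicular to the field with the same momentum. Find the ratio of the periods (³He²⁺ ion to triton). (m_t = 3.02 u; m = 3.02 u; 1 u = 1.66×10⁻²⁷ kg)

T = 2πm/(qB) is independent of speed, so T₂/T₁ = (m₂/q₂)/(m₁/q₁).
T_{³He²⁺ ion}/T_{triton} = (5.01×10^-27/2e) / (5.01×10^-27/1e) = 0.500.

ratio ≈ 0.500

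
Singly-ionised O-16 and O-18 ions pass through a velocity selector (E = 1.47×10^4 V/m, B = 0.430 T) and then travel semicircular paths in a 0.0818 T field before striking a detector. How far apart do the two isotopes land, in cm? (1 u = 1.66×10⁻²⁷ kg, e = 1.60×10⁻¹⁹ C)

Δd ≈ 1.73 cm

Both emerge at v = E/B₁ = 3.42×10^4 m/s.
r = mv/(qB₂), so r₁ = 0.06938 m and r₂ = 0.07805 m, giving Δr = 8.67×10^-3 m.
After a semicircle each ion lands a diameter 2r from the entry slit, so the separation is 2Δr = 0.0173 m.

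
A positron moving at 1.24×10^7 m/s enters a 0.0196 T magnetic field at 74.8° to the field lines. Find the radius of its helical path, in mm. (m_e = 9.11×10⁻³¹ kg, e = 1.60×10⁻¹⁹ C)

r ≈ 3.48 mm

Only the perpendicular component v⊥ = v sin74.8° = 1.20×10^7 m/s is bent by the field.
r = m v⊥ /(qB) = (9.11×10^-31)(1.20×10^7) / [(1×1.60×10^-19)(0.0196)] = 3.48×10^-3 m.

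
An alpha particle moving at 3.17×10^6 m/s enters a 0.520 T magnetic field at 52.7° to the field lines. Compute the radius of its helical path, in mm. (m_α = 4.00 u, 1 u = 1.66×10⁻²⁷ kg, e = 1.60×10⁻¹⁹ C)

Only the perpendicular component v⊥ = v sin52.7° = 2.52×10^6 m/s is bent by the field.
r = m v⊥ /(qB) = (6.64×10^-27)(2.52×10^6) / [(2×1.60×10^-19)(0.520)] = 0.101 m.

r ≈ 101 mm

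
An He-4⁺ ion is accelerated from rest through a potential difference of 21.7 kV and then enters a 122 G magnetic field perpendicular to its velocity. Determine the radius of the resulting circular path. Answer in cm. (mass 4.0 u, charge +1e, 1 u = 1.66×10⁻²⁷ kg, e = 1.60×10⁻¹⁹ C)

The kinetic energy gained is K = qV = (1×1.60×10^-19)(2.17×10^4) = 3.47×10^-15 J.
v = √(2K/m) = 1.02×10^6 m/s.
r = mv/(qB) = (6.64×10^-27)(1.02×10^6) / [(1×1.60×10^-19)(0.0122)] = 3.48 m.

r ≈ 348 cm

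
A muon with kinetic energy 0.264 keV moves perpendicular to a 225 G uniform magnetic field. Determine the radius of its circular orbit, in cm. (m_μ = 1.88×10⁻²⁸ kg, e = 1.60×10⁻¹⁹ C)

r ≈ 3.50 cm

Convert the energy: K = 0.264 keV = 4.22×10^-17 J.
v = √(2K/m) = √(2·4.22×10^-17/1.88×10^-28) = 6.70×10^5 m/s.
r = mv/(qB) = (1.88×10^-28)(6.70×10^5) / [(1×1.60×10^-19)(0.0225)] = 0.0350 m.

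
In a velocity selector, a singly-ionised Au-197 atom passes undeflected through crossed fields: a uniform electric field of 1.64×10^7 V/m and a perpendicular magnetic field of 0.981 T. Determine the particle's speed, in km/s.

v ≈ 16700 km/s

For zero net force, qE = qvB, so v = E/B.
v = (1.64×10^7) / (0.981) = 1.67×10^7 m/s.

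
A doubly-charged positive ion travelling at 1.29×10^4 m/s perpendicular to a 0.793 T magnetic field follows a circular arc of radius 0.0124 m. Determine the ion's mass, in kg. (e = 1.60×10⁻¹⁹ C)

qvB = mv²/r ⇒ m = qBr/v.
m = (2×1.60×10^-19)(0.793)(0.0124) / (1.29×10^4) = 2.44×10^-25 kg.

m ≈ 2.44×10^-25 kg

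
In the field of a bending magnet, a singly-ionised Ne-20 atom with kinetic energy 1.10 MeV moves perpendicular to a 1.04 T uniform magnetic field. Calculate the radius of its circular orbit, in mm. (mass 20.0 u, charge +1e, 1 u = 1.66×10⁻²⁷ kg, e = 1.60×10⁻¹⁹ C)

Convert the energy: K = 1.10 MeV = 1.76×10^-13 J.
v = √(2K/m) = √(2·1.76×10^-13/3.32×10^-26) = 3.26×10^6 m/s.
r = mv/(qB) = (3.32×10^-26)(3.26×10^6) / [(1×1.60×10^-19)(1.04)] = 0.650 m.

r ≈ 650 mm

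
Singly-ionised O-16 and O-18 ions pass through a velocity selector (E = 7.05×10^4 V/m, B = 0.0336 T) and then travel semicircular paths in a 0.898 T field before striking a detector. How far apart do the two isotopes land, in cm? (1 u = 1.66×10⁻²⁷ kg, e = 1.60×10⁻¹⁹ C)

Δd ≈ 9.70 cm

Both emerge at v = E/B₁ = 2.10×10^6 m/s.
r = mv/(qB₂), so r₁ = 0.3879 m and r₂ = 0.4363 m, giving Δr = 0.0485 m.
After a semicircle each ion lands a diameter 2r from the entry slit, so the separation is 2Δr = 0.0970 m.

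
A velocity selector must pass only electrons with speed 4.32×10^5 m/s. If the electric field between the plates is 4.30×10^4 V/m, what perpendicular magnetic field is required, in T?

B ≈ 0.0995 T

qE = qvB ⇒ B = E/v = (4.30×10^4) / (4.32×10^5) = 0.0995 T.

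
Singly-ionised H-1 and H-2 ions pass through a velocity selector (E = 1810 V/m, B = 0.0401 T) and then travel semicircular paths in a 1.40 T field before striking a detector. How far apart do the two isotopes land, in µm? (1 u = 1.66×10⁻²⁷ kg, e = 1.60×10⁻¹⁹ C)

Δd ≈ 669 µm

Both emerge at v = E/B₁ = 4.51×10^4 m/s.
r = mv/(qB₂), so r₁ = 3.34×10^-4 m and r₂ = 6.69×10^-4 m, giving Δr = 3.34×10^-4 m.
After a semicircle each ion lands a diameter 2r from the entry slit, so the separation is 2Δr = 6.69×10^-4 m.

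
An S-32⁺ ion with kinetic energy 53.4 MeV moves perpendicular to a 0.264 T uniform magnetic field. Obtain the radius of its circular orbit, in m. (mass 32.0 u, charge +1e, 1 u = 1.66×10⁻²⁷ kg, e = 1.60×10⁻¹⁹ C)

Convert the energy: K = 53.4 MeV = 8.54×10^-12 J.
v = √(2K/m) = √(2·8.54×10^-12/5.31×10^-26) = 1.79×10^7 m/s.
r = mv/(qB) = (5.31×10^-26)(1.79×10^7) / [(1×1.60×10^-19)(0.264)] = 22.6 m.

r ≈ 22.6 m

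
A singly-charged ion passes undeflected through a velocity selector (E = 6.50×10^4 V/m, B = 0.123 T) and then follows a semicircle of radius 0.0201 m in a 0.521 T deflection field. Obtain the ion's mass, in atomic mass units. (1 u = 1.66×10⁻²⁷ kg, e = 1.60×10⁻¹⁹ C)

m ≈ 1.91 u

v = E/B₁ = 5.28×10^5 m/s.
From r = mv/(qB₂), m = qB₂r/v = (1×1.60×10^-19)(0.521)(0.0201) / (5.28×10^5) = 3.17×10^-27 kg.
In atomic mass units: m = 3.17×10^-27 / 1.66×10^-27 = 1.91 u.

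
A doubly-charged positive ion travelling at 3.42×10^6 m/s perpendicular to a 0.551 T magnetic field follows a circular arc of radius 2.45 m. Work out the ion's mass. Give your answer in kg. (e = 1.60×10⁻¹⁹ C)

m ≈ 1.26×10^-25 kg

qvB = mv²/r ⇒ m = qBr/v.
m = (2×1.60×10^-19)(0.551)(2.45) / (3.42×10^6) = 1.26×10^-25 kg.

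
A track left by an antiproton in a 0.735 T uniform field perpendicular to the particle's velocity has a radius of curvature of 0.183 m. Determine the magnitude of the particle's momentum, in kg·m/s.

Since qvB = mv²/r, the momentum p = mv = qBr.
p = (1×1.60×10^-19)(0.735)(0.183) = 2.15×10^-20 kg·m/s.

p ≈ 2.15×10^-20 kg·m/s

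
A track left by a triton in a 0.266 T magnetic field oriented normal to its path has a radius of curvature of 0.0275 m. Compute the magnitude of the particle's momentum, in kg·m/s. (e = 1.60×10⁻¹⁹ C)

Since qvB = mv²/r, the momentum p = mv = qBr.
p = (1×1.60×10^-19)(0.266)(0.0275) = 1.17×10^-21 kg·m/s.

p ≈ 1.17×10^-21 kg·m/s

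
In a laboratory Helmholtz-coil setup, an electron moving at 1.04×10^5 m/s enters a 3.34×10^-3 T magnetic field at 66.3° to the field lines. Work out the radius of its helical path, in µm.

r ≈ 162 µm

Only the perpendicular component v⊥ = v sin66.3° = 9.52×10^4 m/s is bent by the field.
r = m v⊥ /(qB) = (9.11×10^-31)(9.52×10^4) / [(1×1.60×10^-19)(3.34×10^-3)] = 1.62×10^-4 m.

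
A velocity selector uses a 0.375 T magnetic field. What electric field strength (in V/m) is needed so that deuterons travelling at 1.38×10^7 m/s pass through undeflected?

qE = qvB ⇒ E = vB = (1.38×10^7)(0.375) = 5.17×10^6 V/m.

E ≈ 5.17×10^6 V/m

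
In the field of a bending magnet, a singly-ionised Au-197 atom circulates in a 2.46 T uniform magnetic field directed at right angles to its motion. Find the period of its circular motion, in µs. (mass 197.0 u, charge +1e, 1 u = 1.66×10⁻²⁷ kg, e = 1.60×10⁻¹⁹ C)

The cyclotron period is independent of speed: T = 2πm/(qB).
T = 2π(3.27×10^-25) / [(1×1.60×10^-19)(2.46)] = 5.22×10^-6 s.

T ≈ 5.22 µs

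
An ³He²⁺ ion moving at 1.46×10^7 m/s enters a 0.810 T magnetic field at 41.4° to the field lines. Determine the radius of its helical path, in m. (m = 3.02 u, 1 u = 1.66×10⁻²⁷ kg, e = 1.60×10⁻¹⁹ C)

r ≈ 0.187 m

Only the perpendicular component v⊥ = v sin41.4° = 9.66×10^6 m/s is bent by the field.
r = m v⊥ /(qB) = (5.01×10^-27)(9.66×10^6) / [(2×1.60×10^-19)(0.810)] = 0.187 m.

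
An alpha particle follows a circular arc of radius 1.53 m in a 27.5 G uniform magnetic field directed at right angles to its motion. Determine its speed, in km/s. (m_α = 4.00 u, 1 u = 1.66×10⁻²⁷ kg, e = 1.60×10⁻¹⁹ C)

From qvB = mv²/r, v = qBr/m.
v = (2×1.60×10^-19)(2.75×10^-3)(1.53) / (6.64×10^-27) = 2.03×10^5 m/s.

v ≈ 203 km/s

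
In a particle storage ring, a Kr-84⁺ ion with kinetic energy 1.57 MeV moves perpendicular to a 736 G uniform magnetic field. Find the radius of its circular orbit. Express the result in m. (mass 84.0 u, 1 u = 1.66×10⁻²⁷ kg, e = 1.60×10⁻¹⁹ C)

r ≈ 22.5 m

Convert the energy: K = 1.57 MeV = 2.51×10^-13 J.
v = √(2K/m) = √(2·2.51×10^-13/1.39×10^-25) = 1.90×10^6 m/s.
r = mv/(qB) = (1.39×10^-25)(1.90×10^6) / [(1×1.60×10^-19)(0.0736)] = 22.5 m.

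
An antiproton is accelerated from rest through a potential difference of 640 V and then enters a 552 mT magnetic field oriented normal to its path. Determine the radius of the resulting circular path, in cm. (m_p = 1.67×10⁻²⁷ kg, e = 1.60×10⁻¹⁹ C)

r ≈ 0.662 cm

The kinetic energy gained is K = qV = (1×1.60×10^-19)(640) = 1.02×10^-16 J.
v = √(2K/m) = 3.50×10^5 m/s.
r = mv/(qB) = (1.67×10^-27)(3.50×10^5) / [(1×1.60×10^-19)(0.552)] = 6.62×10^-3 m.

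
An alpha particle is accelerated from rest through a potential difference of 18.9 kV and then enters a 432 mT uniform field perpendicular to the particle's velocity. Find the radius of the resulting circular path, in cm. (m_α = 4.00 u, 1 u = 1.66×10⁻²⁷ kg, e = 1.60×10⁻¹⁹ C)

The kinetic energy gained is K = qV = (2×1.60×10^-19)(1.89×10^4) = 6.05×10^-15 J.
v = √(2K/m) = 1.35×10^6 m/s.
r = mv/(qB) = (6.64×10^-27)(1.35×10^6) / [(2×1.60×10^-19)(0.432)] = 0.0648 m.

r ≈ 6.48 cm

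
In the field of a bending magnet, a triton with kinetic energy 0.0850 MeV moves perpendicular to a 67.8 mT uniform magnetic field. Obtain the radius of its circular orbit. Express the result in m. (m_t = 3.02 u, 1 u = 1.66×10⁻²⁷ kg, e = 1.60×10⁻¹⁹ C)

r ≈ 1.08 m

Convert the energy: K = 0.0850 MeV = 1.36×10^-14 J.
v = √(2K/m) = √(2·1.36×10^-14/5.01×10^-27) = 2.33×10^6 m/s.
r = mv/(qB) = (5.01×10^-27)(2.33×10^6) / [(1×1.60×10^-19)(0.0678)] = 1.08 m.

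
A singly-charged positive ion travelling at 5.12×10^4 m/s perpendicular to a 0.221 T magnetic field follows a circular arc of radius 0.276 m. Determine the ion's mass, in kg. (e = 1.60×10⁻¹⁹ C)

m ≈ 1.91×10^-25 kg

qvB = mv²/r ⇒ m = qBr/v.
m = (1×1.60×10^-19)(0.221)(0.276) / (5.12×10^4) = 1.91×10^-25 kg.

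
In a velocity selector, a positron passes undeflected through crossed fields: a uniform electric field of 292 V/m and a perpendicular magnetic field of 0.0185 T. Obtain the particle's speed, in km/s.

For zero net force, qE = qvB, so v = E/B.
v = (292) / (0.0185) = 1.58×10^4 m/s.

v ≈ 15.8 km/s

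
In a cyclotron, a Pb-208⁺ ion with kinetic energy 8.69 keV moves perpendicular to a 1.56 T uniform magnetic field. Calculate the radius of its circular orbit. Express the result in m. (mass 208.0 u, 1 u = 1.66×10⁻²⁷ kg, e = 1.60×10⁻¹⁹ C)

r ≈ 0.124 m

Convert the energy: K = 8.69 keV = 1.39×10^-15 J.
v = √(2K/m) = √(2·1.39×10^-15/3.45×10^-25) = 8.97×10^4 m/s.
r = mv/(qB) = (3.45×10^-25)(8.97×10^4) / [(1×1.60×10^-19)(1.56)] = 0.124 m.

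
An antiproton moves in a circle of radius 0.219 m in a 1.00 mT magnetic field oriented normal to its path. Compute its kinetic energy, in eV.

v = qBr/m = (1×1.60×10^-19)(1.00×10^-3)(0.219) / (1.67×10^-27) = 2.10×10^4 m/s.
K = ½mv² = 0.5·(1.67×10^-27)·(2.10×10^4)² = 3.68×10^-19 J = 2.30 eV.

K ≈ 2.30 eV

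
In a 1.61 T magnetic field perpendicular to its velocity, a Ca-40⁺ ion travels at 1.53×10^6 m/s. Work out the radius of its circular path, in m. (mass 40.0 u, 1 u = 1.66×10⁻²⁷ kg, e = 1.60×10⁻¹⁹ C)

r ≈ 0.394 m

The magnetic force provides the centripetal force: qvB = mv²/r, so r = mv/(qB).
r = (6.64×10^-26 kg)(1.53×10^6 m/s) / [(1×1.60×10^-19 C)(1.61 T)] = 0.394 m.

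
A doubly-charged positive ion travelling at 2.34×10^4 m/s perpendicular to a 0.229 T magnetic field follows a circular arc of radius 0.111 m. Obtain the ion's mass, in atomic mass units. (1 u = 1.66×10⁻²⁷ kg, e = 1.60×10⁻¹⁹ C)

qvB = mv²/r ⇒ m = qBr/v.
m = (2×1.60×10^-19)(0.229)(0.111) / (2.34×10^4) = 3.48×10^-25 kg = 209 u.

m ≈ 209 u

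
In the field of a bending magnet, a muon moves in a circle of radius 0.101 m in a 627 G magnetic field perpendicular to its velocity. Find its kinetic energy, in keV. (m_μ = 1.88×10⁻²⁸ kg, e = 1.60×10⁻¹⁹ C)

v = qBr/m = (1×1.60×10^-19)(0.0627)(0.101) / (1.88×10^-28) = 5.39×10^6 m/s.
K = ½mv² = 0.5·(1.88×10^-28)·(5.39×10^6)² = 2.73×10^-15 J = 17.1 keV.

K ≈ 17.1 keV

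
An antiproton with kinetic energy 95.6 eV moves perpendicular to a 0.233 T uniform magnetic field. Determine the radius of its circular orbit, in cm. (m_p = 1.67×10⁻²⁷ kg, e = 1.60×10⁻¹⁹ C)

Convert the energy: K = 95.6 eV = 1.53×10^-17 J.
v = √(2K/m) = √(2·1.53×10^-17/1.67×10^-27) = 1.35×10^5 m/s.
r = mv/(qB) = (1.67×10^-27)(1.35×10^5) / [(1×1.60×10^-19)(0.233)] = 6.06×10^-3 m.

r ≈ 0.606 cm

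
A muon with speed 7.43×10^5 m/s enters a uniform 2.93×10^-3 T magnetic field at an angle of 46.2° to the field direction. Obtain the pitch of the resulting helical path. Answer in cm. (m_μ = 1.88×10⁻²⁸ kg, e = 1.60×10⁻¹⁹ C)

The velocity component along B is v∥ = v cos46.2° = 5.14×10^5 m/s.
The cyclotron period T = 2πm/(qB) = 2.52×10^-6 s is set by m, q, B alone.
Pitch = v∥·T = (5.14×10^5)(2.52×10^-6) = 1.30 m.

pitch ≈ 130 cm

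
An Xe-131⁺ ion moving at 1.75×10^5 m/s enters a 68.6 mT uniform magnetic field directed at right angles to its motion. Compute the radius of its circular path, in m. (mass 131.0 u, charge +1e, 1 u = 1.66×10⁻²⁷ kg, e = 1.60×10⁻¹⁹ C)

The magnetic force provides the centripetal force: qvB = mv²/r, so r = mv/(qB).
r = (2.17×10^-25 kg)(1.75×10^5 m/s) / [(1×1.60×10^-19 C)(0.0686 T)] = 3.47 m.

r ≈ 3.47 m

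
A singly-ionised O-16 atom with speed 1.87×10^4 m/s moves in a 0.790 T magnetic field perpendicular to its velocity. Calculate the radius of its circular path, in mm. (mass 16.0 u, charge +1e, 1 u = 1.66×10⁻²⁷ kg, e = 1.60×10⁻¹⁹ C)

The magnetic force provides the centripetal force: qvB = mv²/r, so r = mv/(qB).
r = (2.66×10^-26 kg)(1.87×10^4 m/s) / [(1×1.60×10^-19 C)(0.790 T)] = 3.93×10^-3 m.

r ≈ 3.93 mm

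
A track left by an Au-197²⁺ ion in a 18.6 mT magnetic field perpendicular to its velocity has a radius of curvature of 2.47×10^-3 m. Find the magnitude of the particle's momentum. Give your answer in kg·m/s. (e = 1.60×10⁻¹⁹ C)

p ≈ 1.47×10^-23 kg·m/s

Since qvB = mv²/r, the momentum p = mv = qBr.
p = (2×1.60×10^-19)(0.0186)(2.47×10^-3) = 1.47×10^-23 kg·m/s.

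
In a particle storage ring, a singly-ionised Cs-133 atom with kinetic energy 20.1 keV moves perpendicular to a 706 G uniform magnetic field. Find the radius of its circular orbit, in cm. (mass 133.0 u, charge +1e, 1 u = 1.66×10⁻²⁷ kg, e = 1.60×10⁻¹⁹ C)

r ≈ 334 cm

Convert the energy: K = 20.1 keV = 3.22×10^-15 J.
v = √(2K/m) = √(2·3.22×10^-15/2.21×10^-25) = 1.71×10^5 m/s.
r = mv/(qB) = (2.21×10^-25)(1.71×10^5) / [(1×1.60×10^-19)(0.0706)] = 3.34 m.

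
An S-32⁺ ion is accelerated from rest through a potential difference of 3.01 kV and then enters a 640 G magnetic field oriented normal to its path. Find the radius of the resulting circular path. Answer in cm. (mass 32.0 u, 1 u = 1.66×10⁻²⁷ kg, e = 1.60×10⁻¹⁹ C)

r ≈ 69.9 cm

The kinetic energy gained is K = qV = (1×1.60×10^-19)(3010) = 4.82×10^-16 J.
v = √(2K/m) = 1.35×10^5 m/s.
r = mv/(qB) = (5.31×10^-26)(1.35×10^5) / [(1×1.60×10^-19)(0.0640)] = 0.699 m.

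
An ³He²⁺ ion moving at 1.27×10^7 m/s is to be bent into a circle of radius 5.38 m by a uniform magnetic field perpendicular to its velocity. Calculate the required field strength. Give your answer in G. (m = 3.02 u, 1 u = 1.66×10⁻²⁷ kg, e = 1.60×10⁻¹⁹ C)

B ≈ 370 G

qvB = mv²/r gives B = mv/(qr).
B = (5.01×10^-27)(1.27×10^7) / [(2×1.60×10^-19)(5.38)] = 0.0370 T.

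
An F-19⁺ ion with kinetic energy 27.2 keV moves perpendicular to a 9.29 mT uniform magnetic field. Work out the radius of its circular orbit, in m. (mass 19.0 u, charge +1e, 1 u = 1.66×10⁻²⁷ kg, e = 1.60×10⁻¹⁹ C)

Convert the energy: K = 27.2 keV = 4.35×10^-15 J.
v = √(2K/m) = √(2·4.35×10^-15/3.15×10^-26) = 5.25×10^5 m/s.
r = mv/(qB) = (3.15×10^-26)(5.25×10^5) / [(1×1.60×10^-19)(9.29×10^-3)] = 11.1 m.

r ≈ 11.1 m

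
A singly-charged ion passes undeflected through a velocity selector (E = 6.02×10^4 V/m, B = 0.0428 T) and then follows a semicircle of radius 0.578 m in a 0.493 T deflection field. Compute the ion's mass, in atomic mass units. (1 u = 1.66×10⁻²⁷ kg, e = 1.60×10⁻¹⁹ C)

m ≈ 19.5 u

v = E/B₁ = 1.41×10^6 m/s.
From r = mv/(qB₂), m = qB₂r/v = (1×1.60×10^-19)(0.493)(0.578) / (1.41×10^6) = 3.24×10^-26 kg.
In atomic mass units: m = 3.24×10^-26 / 1.66×10^-27 = 19.5 u.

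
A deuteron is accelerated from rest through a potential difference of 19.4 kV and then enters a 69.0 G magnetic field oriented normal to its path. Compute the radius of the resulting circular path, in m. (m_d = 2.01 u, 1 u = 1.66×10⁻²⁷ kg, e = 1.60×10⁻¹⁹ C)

r ≈ 4.12 m

The kinetic energy gained is K = qV = (1×1.60×10^-19)(1.94×10^4) = 3.10×10^-15 J.
v = √(2K/m) = 1.36×10^6 m/s.
r = mv/(qB) = (3.34×10^-27)(1.36×10^6) / [(1×1.60×10^-19)(6.90×10^-3)] = 4.12 m.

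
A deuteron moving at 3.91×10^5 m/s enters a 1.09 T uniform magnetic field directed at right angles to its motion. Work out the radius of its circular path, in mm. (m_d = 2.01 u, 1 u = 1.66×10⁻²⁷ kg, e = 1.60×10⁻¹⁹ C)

r ≈ 7.48 mm

The magnetic force provides the centripetal force: qvB = mv²/r, so r = mv/(qB).
r = (3.34×10^-27 kg)(3.91×10^5 m/s) / [(1×1.60×10^-19 C)(1.09 T)] = 7.48×10^-3 m.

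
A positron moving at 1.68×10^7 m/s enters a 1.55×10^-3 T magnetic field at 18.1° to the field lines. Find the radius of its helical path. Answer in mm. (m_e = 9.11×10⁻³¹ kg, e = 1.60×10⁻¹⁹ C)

Only the perpendicular component v⊥ = v sin18.1° = 5.22×10^6 m/s is bent by the field.
r = m v⊥ /(qB) = (9.11×10^-31)(5.22×10^6) / [(1×1.60×10^-19)(1.55×10^-3)] = 0.0192 m.

r ≈ 19.2 mm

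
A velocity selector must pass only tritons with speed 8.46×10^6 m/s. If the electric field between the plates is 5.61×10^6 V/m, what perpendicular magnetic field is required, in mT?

B ≈ 663 mT

qE = qvB ⇒ B = E/v = (5.61×10^6) / (8.46×10^6) = 0.663 T.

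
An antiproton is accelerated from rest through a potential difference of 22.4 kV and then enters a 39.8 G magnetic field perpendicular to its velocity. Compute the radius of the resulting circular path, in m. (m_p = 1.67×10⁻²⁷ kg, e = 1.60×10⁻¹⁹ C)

r ≈ 5.43 m

The kinetic energy gained is K = qV = (1×1.60×10^-19)(2.24×10^4) = 3.58×10^-15 J.
v = √(2K/m) = 2.07×10^6 m/s.
r = mv/(qB) = (1.67×10^-27)(2.07×10^6) / [(1×1.60×10^-19)(3.98×10^-3)] = 5.43 m.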